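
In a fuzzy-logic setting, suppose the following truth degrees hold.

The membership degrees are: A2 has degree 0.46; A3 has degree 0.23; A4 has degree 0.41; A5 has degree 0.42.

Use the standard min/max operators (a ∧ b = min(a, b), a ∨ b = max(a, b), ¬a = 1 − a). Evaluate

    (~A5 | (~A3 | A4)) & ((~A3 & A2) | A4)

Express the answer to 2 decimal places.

0.46

~A5 = 1 − 0.42 = 0.58
~A3 = 1 − 0.23 = 0.77
~A3 | A4 = max(a, b) on (0.77, 0.41) = 0.77
~A5 | (~A3 | A4) = max(a, b) on (0.58, 0.77) = 0.77
~A3 = 1 − 0.23 = 0.77
~A3 & A2 = min(a, b) on (0.77, 0.46) = 0.46
(~A3 & A2) | A4 = max(a, b) on (0.46, 0.41) = 0.46
(~A5 | (~A3 | A4)) & ((~A3 & A2) | A4) = min(a, b) on (0.77, 0.46) = 0.46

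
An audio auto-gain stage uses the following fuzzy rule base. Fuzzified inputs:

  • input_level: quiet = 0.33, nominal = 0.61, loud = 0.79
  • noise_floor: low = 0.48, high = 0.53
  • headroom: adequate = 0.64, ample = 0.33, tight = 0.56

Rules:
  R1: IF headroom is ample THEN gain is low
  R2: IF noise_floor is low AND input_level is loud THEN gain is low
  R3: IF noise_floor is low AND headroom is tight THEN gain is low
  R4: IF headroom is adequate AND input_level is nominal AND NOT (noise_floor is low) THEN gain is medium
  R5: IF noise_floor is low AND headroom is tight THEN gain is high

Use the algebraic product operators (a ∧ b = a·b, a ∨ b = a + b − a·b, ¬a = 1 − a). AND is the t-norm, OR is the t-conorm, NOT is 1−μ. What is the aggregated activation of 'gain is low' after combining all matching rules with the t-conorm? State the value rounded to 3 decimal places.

R1: ample=0.33 → w = 0.3300
R2: low=0.48, loud=0.79; AND[a·b] → w = 0.3792
R3: low=0.48, tight=0.56; AND[a·b] → w = 0.2688
R4: adequate=0.64, nominal=0.61, ¬low=1−0.48=0.52; AND[a·b] → w = 0.2030
R5: low=0.48, tight=0.56; AND[a·b] → w = 0.2688
Rules with consequent 'low': {R1, R2, R3} → strengths 0.3300, 0.3792, 0.2688
Aggregate via t-conorm [a + b − a·b]: 0.6959

0.696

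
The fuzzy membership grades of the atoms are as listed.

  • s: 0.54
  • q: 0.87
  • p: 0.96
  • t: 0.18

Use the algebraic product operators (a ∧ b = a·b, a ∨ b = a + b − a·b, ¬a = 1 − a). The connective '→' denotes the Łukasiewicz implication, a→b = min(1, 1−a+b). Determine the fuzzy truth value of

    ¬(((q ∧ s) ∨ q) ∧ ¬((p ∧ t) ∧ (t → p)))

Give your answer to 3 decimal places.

q ∧ s = a·b on (0.8700, 0.5400) = 0.4698
(q ∧ s) ∨ q = a + b − a·b on (0.4698, 0.8700) = 0.9311
p ∧ t = a·b on (0.9600, 0.1800) = 0.1728
t → p  [Łukasiewicz: min(1, 1−a+b)] with a=0.1800, b=0.9600 → 1.0000
(p ∧ t) ∧ (t → p) = a·b on (0.1728, 1.0000) = 0.1728
¬((p ∧ t) ∧ (t → p)) = 1 − 0.1728 = 0.8272
((q ∧ s) ∨ q) ∧ ¬((p ∧ t) ∧ (t → p)) = a·b on (0.9311, 0.8272) = 0.7702
¬(((q ∧ s) ∨ q) ∧ ¬((p ∧ t) ∧ (t → p))) = 1 − 0.7702 = 0.2298

0.230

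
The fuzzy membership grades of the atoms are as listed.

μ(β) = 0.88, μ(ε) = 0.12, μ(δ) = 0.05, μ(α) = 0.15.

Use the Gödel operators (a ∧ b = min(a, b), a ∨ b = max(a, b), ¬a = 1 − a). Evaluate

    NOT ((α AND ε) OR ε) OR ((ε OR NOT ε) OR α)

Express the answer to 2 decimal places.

0.88

α AND ε = min(a, b) on (0.15, 0.12) = 0.12
(α AND ε) OR ε = max(a, b) on (0.12, 0.12) = 0.12
NOT ((α AND ε) OR ε) = 1 − 0.12 = 0.88
NOT ε = 1 − 0.12 = 0.88
ε OR NOT ε = max(a, b) on (0.12, 0.88) = 0.88
(ε OR NOT ε) OR α = max(a, b) on (0.88, 0.15) = 0.88
NOT ((α AND ε) OR ε) OR ((ε OR NOT ε) OR α) = max(a, b) on (0.88, 0.88) = 0.88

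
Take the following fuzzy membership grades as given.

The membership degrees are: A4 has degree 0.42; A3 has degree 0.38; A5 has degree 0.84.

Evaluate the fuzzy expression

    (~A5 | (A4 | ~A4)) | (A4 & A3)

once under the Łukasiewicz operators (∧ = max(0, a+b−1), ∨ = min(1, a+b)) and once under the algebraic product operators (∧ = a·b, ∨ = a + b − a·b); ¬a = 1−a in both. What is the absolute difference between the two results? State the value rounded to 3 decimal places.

0.172

Under Łukasiewicz:
  ~A5 = 1 − 0.84 = 0.16
  ~A4 = 1 − 0.42 = 0.58
  A4 | ~A4 = min(1, a+b) on (0.42, 0.58) = 1.00
  ~A5 | (A4 | ~A4) = min(1, a+b) on (0.16, 1.00) = 1.00
  A4 & A3 = max(0, a+b−1) on (0.42, 0.38) = 0.00
  (~A5 | (A4 | ~A4)) | (A4 & A3) = min(1, a+b) on (1.00, 0.00) = 1.00
  → value = 1.0000
Under algebraic product:
  ~A5 = 1 − 0.8400 = 0.1600
  ~A4 = 1 − 0.4200 = 0.5800
  A4 | ~A4 = a + b − a·b on (0.4200, 0.5800) = 0.7564
  ~A5 | (A4 | ~A4) = a + b − a·b on (0.1600, 0.7564) = 0.7954
  A4 & A3 = a·b on (0.4200, 0.3800) = 0.1596
  (~A5 | (A4 | ~A4)) | (A4 & A3) = a + b − a·b on (0.7954, 0.1596) = 0.8280
  → value = 0.8280
|1.0000 − 0.8280| = 0.172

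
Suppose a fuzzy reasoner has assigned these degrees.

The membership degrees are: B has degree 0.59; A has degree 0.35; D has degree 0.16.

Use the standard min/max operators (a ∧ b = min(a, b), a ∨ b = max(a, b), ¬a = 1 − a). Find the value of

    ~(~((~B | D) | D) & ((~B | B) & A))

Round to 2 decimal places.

0.65

~B = 1 − 0.59 = 0.41
~B | D = max(a, b) on (0.41, 0.16) = 0.41
(~B | D) | D = max(a, b) on (0.41, 0.16) = 0.41
~((~B | D) | D) = 1 − 0.41 = 0.59
~B = 1 − 0.59 = 0.41
~B | B = max(a, b) on (0.41, 0.59) = 0.59
(~B | B) & A = min(a, b) on (0.59, 0.35) = 0.35
~((~B | D) | D) & ((~B | B) & A) = min(a, b) on (0.59, 0.35) = 0.35
~(~((~B | D) | D) & ((~B | B) & A)) = 1 − 0.35 = 0.65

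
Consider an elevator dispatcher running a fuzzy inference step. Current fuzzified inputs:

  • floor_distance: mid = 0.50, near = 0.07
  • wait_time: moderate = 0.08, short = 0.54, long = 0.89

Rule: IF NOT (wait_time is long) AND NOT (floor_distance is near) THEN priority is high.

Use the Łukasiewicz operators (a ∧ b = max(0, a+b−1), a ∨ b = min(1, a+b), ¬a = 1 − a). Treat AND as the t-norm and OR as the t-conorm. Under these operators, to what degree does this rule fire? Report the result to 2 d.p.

0.04

firing strength: ¬long=1−0.89=0.11, ¬near=1−0.07=0.93; AND[max(0, a+b−1)] → w = 0.04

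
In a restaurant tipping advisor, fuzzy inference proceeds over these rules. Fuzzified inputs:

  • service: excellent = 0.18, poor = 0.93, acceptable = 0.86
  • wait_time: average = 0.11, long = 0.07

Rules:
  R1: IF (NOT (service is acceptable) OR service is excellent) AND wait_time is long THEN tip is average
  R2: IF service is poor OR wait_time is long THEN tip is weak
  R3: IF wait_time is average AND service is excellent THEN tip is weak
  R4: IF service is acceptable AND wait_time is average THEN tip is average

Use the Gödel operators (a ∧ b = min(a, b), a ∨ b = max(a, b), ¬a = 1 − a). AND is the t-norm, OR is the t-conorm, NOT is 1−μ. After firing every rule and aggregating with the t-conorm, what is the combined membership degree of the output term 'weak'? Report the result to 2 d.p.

R1: (¬acceptable=1−0.86=0.14 OR excellent=0.18) = 0.18; AND[min(a, b)] with long=0.07 → w = 0.07
R2: poor=0.93, long=0.07; OR[max(a, b)] → w = 0.93
R3: average=0.11, excellent=0.18; AND[min(a, b)] → w = 0.11
R4: acceptable=0.86, average=0.11; AND[min(a, b)] → w = 0.11
Rules with consequent 'weak': {R2, R3} → strengths 0.93, 0.11
Aggregate via t-conorm [max(a, b)]: 0.93

0.93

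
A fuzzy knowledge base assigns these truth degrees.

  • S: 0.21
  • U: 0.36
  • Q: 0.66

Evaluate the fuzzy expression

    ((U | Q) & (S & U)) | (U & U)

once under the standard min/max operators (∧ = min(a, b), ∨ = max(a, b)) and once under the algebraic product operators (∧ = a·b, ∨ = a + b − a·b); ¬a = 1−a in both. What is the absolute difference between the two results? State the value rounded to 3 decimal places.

0.179

Under standard min/max:
  U | Q = max(a, b) on (0.36, 0.66) = 0.66
  S & U = min(a, b) on (0.21, 0.36) = 0.21
  (U | Q) & (S & U) = min(a, b) on (0.66, 0.21) = 0.21
  U & U = min(a, b) on (0.36, 0.36) = 0.36
  ((U | Q) & (S & U)) | (U & U) = max(a, b) on (0.21, 0.36) = 0.36
  → value = 0.3600
Under algebraic product:
  U | Q = a + b − a·b on (0.3600, 0.6600) = 0.7824
  S & U = a·b on (0.2100, 0.3600) = 0.0756
  (U | Q) & (S & U) = a·b on (0.7824, 0.0756) = 0.0591
  U & U = a·b on (0.3600, 0.3600) = 0.1296
  ((U | Q) & (S & U)) | (U & U) = a + b − a·b on (0.0591, 0.1296) = 0.1811
  → value = 0.1811
|0.3600 − 0.1811| = 0.179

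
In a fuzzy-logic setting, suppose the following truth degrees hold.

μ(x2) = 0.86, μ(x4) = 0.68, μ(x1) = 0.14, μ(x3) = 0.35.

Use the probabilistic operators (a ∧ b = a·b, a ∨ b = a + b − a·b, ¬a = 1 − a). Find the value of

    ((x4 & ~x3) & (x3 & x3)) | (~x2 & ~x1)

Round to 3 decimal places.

0.168

~x3 = 1 − 0.3500 = 0.6500
x4 & ~x3 = a·b on (0.6800, 0.6500) = 0.4420
x3 & x3 = a·b on (0.3500, 0.3500) = 0.1225
(x4 & ~x3) & (x3 & x3) = a·b on (0.4420, 0.1225) = 0.0541
~x2 = 1 − 0.8600 = 0.1400
~x1 = 1 − 0.1400 = 0.8600
~x2 & ~x1 = a·b on (0.1400, 0.8600) = 0.1204
((x4 & ~x3) & (x3 & x3)) | (~x2 & ~x1) = a + b − a·b on (0.0541, 0.1204) = 0.1680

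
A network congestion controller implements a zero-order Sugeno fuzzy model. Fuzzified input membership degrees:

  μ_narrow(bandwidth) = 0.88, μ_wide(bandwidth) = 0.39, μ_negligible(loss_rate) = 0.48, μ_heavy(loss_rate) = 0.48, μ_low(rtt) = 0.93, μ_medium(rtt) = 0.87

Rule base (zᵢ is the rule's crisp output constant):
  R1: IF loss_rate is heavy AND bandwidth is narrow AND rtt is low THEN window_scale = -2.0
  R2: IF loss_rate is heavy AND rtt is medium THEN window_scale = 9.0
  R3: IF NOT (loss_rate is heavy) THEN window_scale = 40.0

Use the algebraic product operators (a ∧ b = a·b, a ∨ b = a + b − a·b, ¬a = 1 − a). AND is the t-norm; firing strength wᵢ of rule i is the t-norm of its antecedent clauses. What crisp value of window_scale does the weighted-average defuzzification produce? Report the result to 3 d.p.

17.868

R1 (z=-2.0): heavy=0.48, narrow=0.88, low=0.93; AND[a·b] → w = 0.3928
R2 (z=9.0): heavy=0.48, medium=0.87; AND[a·b] → w = 0.4176
R3 (z=40.0): ¬heavy=1−0.48=0.52 → w = 0.5200
Weighted average = (0.3928·-2.0 + 0.4176·9.0 + 0.5200·40.0) / (0.3928 + 0.4176 + 0.5200)
  = 23.7727 / 1.3304 = 17.868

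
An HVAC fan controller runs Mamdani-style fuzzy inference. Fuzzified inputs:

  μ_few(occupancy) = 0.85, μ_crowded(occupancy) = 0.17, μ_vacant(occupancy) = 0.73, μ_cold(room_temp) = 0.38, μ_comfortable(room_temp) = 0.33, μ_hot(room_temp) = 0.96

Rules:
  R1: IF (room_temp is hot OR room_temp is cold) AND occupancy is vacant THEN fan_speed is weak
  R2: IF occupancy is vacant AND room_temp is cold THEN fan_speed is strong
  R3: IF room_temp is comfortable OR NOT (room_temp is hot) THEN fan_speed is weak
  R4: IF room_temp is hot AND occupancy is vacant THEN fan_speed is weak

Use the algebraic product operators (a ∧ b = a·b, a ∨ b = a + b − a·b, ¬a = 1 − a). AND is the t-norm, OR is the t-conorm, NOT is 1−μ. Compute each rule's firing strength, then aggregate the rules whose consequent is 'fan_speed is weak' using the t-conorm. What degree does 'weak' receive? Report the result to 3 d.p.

R1: (hot=0.96 OR cold=0.38) = 0.9752; AND[a·b] with vacant=0.73 → w = 0.7119
R2: vacant=0.73, cold=0.38; AND[a·b] → w = 0.2774
R3: comfortable=0.33, ¬hot=1−0.96=0.04; OR[a + b − a·b] → w = 0.3568
R4: hot=0.96, vacant=0.73; AND[a·b] → w = 0.7008
Rules with consequent 'weak': {R1, R3, R4} → strengths 0.7119, 0.3568, 0.7008
Aggregate via t-conorm [a + b − a·b]: 0.9446

0.945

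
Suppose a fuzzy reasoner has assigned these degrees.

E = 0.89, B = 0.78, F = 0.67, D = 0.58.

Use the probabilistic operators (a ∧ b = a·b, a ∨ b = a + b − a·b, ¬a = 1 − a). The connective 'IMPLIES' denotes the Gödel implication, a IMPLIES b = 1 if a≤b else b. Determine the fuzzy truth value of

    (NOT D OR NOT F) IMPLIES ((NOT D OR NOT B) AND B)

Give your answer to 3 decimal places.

0.427

NOT D = 1 − 0.5800 = 0.4200
NOT F = 1 − 0.6700 = 0.3300
NOT D OR NOT F = a + b − a·b on (0.4200, 0.3300) = 0.6114
NOT D = 1 − 0.5800 = 0.4200
NOT B = 1 − 0.7800 = 0.2200
NOT D OR NOT B = a + b − a·b on (0.4200, 0.2200) = 0.5476
(NOT D OR NOT B) AND B = a·b on (0.5476, 0.7800) = 0.4271
(NOT D OR NOT F) IMPLIES ((NOT D OR NOT B) AND B)  [Gödel: 1 if a≤b else b] with a=0.6114, b=0.4271 → 0.4271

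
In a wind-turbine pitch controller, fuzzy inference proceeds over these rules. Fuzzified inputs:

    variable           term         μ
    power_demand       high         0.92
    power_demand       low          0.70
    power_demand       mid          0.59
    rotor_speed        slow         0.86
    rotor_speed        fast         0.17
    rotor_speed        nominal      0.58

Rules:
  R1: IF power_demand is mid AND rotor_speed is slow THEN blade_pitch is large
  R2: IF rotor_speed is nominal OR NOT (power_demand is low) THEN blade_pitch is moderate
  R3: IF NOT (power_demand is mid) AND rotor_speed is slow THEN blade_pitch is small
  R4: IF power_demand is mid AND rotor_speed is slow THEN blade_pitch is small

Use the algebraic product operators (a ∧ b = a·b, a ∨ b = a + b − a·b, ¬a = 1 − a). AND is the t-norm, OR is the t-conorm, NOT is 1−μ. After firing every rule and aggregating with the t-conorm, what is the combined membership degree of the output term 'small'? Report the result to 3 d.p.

0.681

R1: mid=0.59, slow=0.86; AND[a·b] → w = 0.5074
R2: nominal=0.58, ¬low=1−0.70=0.30; OR[a + b − a·b] → w = 0.7060
R3: ¬mid=1−0.59=0.41, slow=0.86; AND[a·b] → w = 0.3526
R4: mid=0.59, slow=0.86; AND[a·b] → w = 0.5074
Rules with consequent 'small': {R3, R4} → strengths 0.3526, 0.5074
Aggregate via t-conorm [a + b − a·b]: 0.6811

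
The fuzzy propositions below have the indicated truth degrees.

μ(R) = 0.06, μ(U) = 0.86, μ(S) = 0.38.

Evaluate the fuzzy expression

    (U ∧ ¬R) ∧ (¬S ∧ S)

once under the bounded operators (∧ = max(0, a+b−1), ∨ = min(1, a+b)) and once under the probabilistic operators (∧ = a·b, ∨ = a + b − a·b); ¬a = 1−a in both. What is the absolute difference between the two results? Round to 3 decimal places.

Under bounded:
  ¬R = 1 − 0.06 = 0.94
  U ∧ ¬R = max(0, a+b−1) on (0.86, 0.94) = 0.80
  ¬S = 1 − 0.38 = 0.62
  ¬S ∧ S = max(0, a+b−1) on (0.62, 0.38) = 0.00
  (U ∧ ¬R) ∧ (¬S ∧ S) = max(0, a+b−1) on (0.80, 0.00) = 0.00
  → value = 0.0000
Under probabilistic:
  ¬R = 1 − 0.0600 = 0.9400
  U ∧ ¬R = a·b on (0.8600, 0.9400) = 0.8084
  ¬S = 1 − 0.3800 = 0.6200
  ¬S ∧ S = a·b on (0.6200, 0.3800) = 0.2356
  (U ∧ ¬R) ∧ (¬S ∧ S) = a·b on (0.8084, 0.2356) = 0.1905
  → value = 0.1905
|0.0000 − 0.1905| = 0.190

0.190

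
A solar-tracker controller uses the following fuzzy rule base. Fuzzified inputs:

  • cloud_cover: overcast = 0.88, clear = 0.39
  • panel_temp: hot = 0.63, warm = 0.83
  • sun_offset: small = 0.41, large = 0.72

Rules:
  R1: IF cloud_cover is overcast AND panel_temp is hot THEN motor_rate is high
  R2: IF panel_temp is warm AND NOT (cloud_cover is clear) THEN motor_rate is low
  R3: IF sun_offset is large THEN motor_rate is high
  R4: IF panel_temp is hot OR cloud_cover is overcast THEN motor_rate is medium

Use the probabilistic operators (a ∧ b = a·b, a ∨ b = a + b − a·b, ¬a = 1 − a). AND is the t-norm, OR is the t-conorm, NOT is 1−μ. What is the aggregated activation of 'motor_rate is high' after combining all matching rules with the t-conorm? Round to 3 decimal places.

0.875

R1: overcast=0.88, hot=0.63; AND[a·b] → w = 0.5544
R2: warm=0.83, ¬clear=1−0.39=0.61; AND[a·b] → w = 0.5063
R3: large=0.72 → w = 0.7200
R4: hot=0.63, overcast=0.88; OR[a + b − a·b] → w = 0.9556
Rules with consequent 'high': {R1, R3} → strengths 0.5544, 0.7200
Aggregate via t-conorm [a + b − a·b]: 0.8752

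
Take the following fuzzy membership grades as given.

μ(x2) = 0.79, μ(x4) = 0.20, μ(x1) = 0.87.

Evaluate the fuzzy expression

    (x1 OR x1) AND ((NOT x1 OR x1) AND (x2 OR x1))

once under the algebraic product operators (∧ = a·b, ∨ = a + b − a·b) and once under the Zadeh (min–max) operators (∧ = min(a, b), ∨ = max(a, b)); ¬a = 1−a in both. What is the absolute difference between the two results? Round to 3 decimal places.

0.022

Under algebraic product:
  x1 OR x1 = a + b − a·b on (0.8700, 0.8700) = 0.9831
  NOT x1 = 1 − 0.8700 = 0.1300
  NOT x1 OR x1 = a + b − a·b on (0.1300, 0.8700) = 0.8869
  x2 OR x1 = a + b − a·b on (0.7900, 0.8700) = 0.9727
  (NOT x1 OR x1) AND (x2 OR x1) = a·b on (0.8869, 0.9727) = 0.8627
  (x1 OR x1) AND ((NOT x1 OR x1) AND (x2 OR x1)) = a·b on (0.9831, 0.8627) = 0.8481
  → value = 0.8481
Under Zadeh (min–max):
  x1 OR x1 = max(a, b) on (0.87, 0.87) = 0.87
  NOT x1 = 1 − 0.87 = 0.13
  NOT x1 OR x1 = max(a, b) on (0.13, 0.87) = 0.87
  x2 OR x1 = max(a, b) on (0.79, 0.87) = 0.87
  (NOT x1 OR x1) AND (x2 OR x1) = min(a, b) on (0.87, 0.87) = 0.87
  (x1 OR x1) AND ((NOT x1 OR x1) AND (x2 OR x1)) = min(a, b) on (0.87, 0.87) = 0.87
  → value = 0.8700
|0.8481 − 0.8700| = 0.022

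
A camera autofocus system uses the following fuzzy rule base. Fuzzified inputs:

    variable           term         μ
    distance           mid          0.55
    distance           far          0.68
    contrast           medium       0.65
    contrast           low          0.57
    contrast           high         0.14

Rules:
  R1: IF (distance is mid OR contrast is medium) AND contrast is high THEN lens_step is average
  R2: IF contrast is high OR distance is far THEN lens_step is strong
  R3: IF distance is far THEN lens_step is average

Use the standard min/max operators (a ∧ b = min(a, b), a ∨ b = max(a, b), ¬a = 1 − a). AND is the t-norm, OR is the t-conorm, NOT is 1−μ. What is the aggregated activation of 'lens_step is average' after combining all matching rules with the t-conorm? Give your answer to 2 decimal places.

0.68

R1: (mid=0.55 OR medium=0.65) = 0.65; AND[min(a, b)] with high=0.14 → w = 0.14
R2: high=0.14, far=0.68; OR[max(a, b)] → w = 0.68
R3: far=0.68 → w = 0.68
Rules with consequent 'average': {R1, R3} → strengths 0.14, 0.68
Aggregate via t-conorm [max(a, b)]: 0.68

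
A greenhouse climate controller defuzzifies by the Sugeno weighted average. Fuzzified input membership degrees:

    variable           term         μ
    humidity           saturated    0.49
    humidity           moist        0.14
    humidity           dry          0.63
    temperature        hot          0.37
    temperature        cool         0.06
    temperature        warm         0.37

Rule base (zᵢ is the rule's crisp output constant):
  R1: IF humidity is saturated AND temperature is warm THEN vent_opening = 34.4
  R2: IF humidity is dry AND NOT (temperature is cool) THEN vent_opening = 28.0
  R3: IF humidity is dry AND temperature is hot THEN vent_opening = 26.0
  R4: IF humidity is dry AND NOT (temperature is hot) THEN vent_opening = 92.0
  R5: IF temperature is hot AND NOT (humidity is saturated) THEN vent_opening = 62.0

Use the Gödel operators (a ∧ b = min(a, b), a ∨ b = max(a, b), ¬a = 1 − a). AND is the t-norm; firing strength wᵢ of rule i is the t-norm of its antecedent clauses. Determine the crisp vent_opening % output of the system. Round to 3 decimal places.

51.008

R1 (z=34.4): saturated=0.49, warm=0.37; AND[min(a, b)] → w = 0.37
R2 (z=28.0): dry=0.63, ¬cool=1−0.06=0.94; AND[min(a, b)] → w = 0.63
R3 (z=26.0): dry=0.63, hot=0.37; AND[min(a, b)] → w = 0.37
R4 (z=92.0): dry=0.63, ¬hot=1−0.37=0.63; AND[min(a, b)] → w = 0.63
R5 (z=62.0): hot=0.37, ¬saturated=1−0.49=0.51; AND[min(a, b)] → w = 0.37
Weighted average = (0.37·34.4 + 0.63·28.0 + 0.37·26.0 + 0.63·92.0 + 0.37·62.0) / (0.37 + 0.63 + 0.37 + 0.63 + 0.37)
  = 120.8880 / 2.3700 = 51.008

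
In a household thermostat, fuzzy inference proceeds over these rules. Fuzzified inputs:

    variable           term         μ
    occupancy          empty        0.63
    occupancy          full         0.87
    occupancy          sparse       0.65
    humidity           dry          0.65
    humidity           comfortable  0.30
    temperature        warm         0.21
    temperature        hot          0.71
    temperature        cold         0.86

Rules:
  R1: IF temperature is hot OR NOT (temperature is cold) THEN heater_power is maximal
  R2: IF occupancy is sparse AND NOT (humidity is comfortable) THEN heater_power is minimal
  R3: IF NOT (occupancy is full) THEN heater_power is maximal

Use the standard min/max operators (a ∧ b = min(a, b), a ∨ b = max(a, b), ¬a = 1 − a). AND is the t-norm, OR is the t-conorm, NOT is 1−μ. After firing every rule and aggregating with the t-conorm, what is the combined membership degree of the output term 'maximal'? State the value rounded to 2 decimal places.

R1: hot=0.71, ¬cold=1−0.86=0.14; OR[max(a, b)] → w = 0.71
R2: sparse=0.65, ¬comfortable=1−0.30=0.70; AND[min(a, b)] → w = 0.65
R3: ¬full=1−0.87=0.13 → w = 0.13
Rules with consequent 'maximal': {R1, R3} → strengths 0.71, 0.13
Aggregate via t-conorm [max(a, b)]: 0.71

0.71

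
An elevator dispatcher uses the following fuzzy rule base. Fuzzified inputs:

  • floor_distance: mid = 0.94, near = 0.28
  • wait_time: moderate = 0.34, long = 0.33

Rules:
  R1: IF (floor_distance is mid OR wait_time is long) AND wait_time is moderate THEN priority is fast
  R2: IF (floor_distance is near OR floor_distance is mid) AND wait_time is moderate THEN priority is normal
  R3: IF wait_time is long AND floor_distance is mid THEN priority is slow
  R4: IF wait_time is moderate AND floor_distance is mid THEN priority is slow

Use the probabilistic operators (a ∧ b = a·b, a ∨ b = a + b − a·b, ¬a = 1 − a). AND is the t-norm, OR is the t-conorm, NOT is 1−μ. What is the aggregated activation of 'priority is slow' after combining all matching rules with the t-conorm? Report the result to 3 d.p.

0.531

R1: (mid=0.94 OR long=0.33) = 0.9598; AND[a·b] with moderate=0.34 → w = 0.3263
R2: (near=0.28 OR mid=0.94) = 0.9568; AND[a·b] with moderate=0.34 → w = 0.3253
R3: long=0.33, mid=0.94; AND[a·b] → w = 0.3102
R4: moderate=0.34, mid=0.94; AND[a·b] → w = 0.3196
Rules with consequent 'slow': {R3, R4} → strengths 0.3102, 0.3196
Aggregate via t-conorm [a + b − a·b]: 0.5307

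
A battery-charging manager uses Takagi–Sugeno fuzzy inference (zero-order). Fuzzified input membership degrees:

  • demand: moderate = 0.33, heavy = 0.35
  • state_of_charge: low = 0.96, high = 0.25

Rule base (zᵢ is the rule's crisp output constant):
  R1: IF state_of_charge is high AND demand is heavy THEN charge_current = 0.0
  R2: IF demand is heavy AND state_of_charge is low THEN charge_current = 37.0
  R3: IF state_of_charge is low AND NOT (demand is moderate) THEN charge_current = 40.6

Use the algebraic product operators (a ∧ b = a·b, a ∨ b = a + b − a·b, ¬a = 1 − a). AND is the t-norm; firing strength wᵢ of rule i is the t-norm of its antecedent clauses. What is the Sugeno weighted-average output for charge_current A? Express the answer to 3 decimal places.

36.136

R1 (z=0.0): high=0.25, heavy=0.35; AND[a·b] → w = 0.0875
R2 (z=37.0): heavy=0.35, low=0.96; AND[a·b] → w = 0.3360
R3 (z=40.6): low=0.96, ¬moderate=1−0.33=0.67; AND[a·b] → w = 0.6432
Weighted average = (0.0875·0.0 + 0.3360·37.0 + 0.6432·40.6) / (0.0875 + 0.3360 + 0.6432)
  = 38.5459 / 1.0667 = 36.136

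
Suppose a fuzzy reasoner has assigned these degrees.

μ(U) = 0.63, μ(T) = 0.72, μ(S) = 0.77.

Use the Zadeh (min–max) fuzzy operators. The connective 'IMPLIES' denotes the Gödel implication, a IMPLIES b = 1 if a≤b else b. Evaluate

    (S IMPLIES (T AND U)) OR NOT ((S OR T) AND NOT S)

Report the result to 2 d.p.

0.77

T AND U = min(a, b) on (0.72, 0.63) = 0.63
S IMPLIES (T AND U)  [Gödel: 1 if a≤b else b] with a=0.77, b=0.63 → 0.63
S OR T = max(a, b) on (0.77, 0.72) = 0.77
NOT S = 1 − 0.77 = 0.23
(S OR T) AND NOT S = min(a, b) on (0.77, 0.23) = 0.23
NOT ((S OR T) AND NOT S) = 1 − 0.23 = 0.77
(S IMPLIES (T AND U)) OR NOT ((S OR T) AND NOT S) = max(a, b) on (0.63, 0.77) = 0.77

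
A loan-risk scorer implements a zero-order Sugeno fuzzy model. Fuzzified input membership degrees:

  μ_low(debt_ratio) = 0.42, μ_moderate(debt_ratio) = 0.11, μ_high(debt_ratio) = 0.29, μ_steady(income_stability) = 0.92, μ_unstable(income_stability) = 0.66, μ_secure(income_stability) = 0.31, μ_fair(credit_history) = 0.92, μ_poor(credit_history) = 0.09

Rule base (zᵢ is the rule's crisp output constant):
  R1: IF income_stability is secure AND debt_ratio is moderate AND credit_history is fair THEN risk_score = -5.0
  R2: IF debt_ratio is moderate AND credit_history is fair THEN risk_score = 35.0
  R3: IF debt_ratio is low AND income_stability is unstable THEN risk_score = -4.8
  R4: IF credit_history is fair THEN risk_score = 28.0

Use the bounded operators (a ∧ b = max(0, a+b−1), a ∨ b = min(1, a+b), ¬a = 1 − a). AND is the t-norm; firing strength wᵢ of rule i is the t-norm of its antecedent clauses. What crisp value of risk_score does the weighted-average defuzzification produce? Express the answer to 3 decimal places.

25.656

R1 (z=-5.0): secure=0.31, moderate=0.11, fair=0.92; AND[max(0, a+b−1)] → w = 0.00
R2 (z=35.0): moderate=0.11, fair=0.92; AND[max(0, a+b−1)] → w = 0.03
R3 (z=-4.8): low=0.42, unstable=0.66; AND[max(0, a+b−1)] → w = 0.08
R4 (z=28.0): fair=0.92 → w = 0.92
Weighted average = (0.00·-5.0 + 0.03·35.0 + 0.08·-4.8 + 0.92·28.0) / (0.00 + 0.03 + 0.08 + 0.92)
  = 26.4260 / 1.0300 = 25.656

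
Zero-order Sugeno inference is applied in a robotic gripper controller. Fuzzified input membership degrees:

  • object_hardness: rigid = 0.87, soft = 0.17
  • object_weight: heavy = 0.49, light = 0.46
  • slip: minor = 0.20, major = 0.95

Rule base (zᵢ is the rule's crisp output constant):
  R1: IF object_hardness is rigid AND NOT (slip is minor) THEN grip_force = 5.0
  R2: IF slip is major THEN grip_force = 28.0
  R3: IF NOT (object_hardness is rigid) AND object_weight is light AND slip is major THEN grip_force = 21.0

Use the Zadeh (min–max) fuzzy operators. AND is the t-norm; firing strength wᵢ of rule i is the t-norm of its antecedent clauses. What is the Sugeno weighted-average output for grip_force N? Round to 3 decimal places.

17.729

R1 (z=5.0): rigid=0.87, ¬minor=1−0.20=0.80; AND[min(a, b)] → w = 0.80
R2 (z=28.0): major=0.95 → w = 0.95
R3 (z=21.0): ¬rigid=1−0.87=0.13, light=0.46, major=0.95; AND[min(a, b)] → w = 0.13
Weighted average = (0.80·5.0 + 0.95·28.0 + 0.13·21.0) / (0.80 + 0.95 + 0.13)
  = 33.3300 / 1.8800 = 17.729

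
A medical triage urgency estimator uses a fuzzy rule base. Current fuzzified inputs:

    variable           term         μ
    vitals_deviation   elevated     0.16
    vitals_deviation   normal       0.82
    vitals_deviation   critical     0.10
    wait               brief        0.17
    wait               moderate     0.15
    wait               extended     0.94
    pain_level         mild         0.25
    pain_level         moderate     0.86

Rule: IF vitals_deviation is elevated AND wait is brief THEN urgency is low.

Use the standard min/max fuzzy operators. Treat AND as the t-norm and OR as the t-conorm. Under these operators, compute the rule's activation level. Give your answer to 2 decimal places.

0.16

firing strength: elevated=0.16, brief=0.17; AND[min(a, b)] → w = 0.16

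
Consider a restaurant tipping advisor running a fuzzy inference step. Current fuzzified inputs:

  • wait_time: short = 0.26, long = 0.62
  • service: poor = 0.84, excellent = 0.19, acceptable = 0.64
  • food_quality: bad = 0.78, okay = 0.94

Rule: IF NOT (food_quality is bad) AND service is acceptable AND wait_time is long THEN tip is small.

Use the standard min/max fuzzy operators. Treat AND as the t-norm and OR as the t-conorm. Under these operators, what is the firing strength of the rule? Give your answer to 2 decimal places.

firing strength: ¬bad=1−0.78=0.22, acceptable=0.64, long=0.62; AND[min(a, b)] → w = 0.22

0.22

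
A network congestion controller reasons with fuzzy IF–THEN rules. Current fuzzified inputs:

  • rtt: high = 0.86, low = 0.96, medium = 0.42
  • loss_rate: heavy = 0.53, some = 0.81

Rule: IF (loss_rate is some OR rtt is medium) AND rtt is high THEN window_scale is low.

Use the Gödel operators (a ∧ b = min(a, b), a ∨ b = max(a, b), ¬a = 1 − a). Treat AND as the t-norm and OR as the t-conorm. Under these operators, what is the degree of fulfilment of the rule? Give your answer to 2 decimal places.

0.81

firing strength: (some=0.81 OR medium=0.42) = 0.81; AND[min(a, b)] with high=0.86 → w = 0.81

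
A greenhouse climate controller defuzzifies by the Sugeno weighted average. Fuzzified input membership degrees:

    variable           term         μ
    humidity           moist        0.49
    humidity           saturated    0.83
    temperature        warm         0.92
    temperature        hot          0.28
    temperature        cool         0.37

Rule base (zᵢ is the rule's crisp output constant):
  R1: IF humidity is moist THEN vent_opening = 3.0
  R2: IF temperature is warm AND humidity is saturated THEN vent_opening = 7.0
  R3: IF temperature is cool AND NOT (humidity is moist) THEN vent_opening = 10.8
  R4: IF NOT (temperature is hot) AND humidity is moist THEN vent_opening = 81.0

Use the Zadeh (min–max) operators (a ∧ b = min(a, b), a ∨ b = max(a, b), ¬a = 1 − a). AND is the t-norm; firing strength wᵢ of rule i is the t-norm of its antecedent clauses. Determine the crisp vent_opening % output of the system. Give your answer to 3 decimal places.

23.379

R1 (z=3.0): moist=0.49 → w = 0.49
R2 (z=7.0): warm=0.92, saturated=0.83; AND[min(a, b)] → w = 0.83
R3 (z=10.8): cool=0.37, ¬moist=1−0.49=0.51; AND[min(a, b)] → w = 0.37
R4 (z=81.0): ¬hot=1−0.28=0.72, moist=0.49; AND[min(a, b)] → w = 0.49
Weighted average = (0.49·3.0 + 0.83·7.0 + 0.37·10.8 + 0.49·81.0) / (0.49 + 0.83 + 0.37 + 0.49)
  = 50.9660 / 2.1800 = 23.379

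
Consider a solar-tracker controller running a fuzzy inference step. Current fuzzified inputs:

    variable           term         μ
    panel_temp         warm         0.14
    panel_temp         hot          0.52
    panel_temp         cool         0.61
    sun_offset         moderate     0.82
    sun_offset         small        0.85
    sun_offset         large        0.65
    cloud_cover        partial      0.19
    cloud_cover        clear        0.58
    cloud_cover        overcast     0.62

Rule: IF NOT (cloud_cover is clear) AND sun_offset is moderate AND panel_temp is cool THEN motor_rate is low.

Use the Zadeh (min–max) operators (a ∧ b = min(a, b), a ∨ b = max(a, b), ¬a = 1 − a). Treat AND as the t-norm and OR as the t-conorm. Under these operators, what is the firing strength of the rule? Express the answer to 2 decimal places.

firing strength: ¬clear=1−0.58=0.42, moderate=0.82, cool=0.61; AND[min(a, b)] → w = 0.42

0.42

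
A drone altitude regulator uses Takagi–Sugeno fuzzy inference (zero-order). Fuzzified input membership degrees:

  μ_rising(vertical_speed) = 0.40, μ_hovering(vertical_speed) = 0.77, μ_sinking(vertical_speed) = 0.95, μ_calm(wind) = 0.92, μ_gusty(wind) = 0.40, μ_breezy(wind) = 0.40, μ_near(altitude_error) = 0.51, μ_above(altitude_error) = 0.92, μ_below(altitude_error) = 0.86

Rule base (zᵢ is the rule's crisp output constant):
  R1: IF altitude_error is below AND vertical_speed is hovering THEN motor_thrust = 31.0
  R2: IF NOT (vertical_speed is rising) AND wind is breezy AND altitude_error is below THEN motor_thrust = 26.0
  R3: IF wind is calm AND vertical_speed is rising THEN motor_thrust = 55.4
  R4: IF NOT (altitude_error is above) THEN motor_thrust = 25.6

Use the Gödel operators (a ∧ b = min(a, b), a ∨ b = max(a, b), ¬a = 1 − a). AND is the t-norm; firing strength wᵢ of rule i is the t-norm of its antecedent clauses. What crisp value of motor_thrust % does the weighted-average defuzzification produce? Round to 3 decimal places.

35.441

R1 (z=31.0): below=0.86, hovering=0.77; AND[min(a, b)] → w = 0.77
R2 (z=26.0): ¬rising=1−0.40=0.60, breezy=0.40, below=0.86; AND[min(a, b)] → w = 0.40
R3 (z=55.4): calm=0.92, rising=0.40; AND[min(a, b)] → w = 0.40
R4 (z=25.6): ¬above=1−0.92=0.08 → w = 0.08
Weighted average = (0.77·31.0 + 0.40·26.0 + 0.40·55.4 + 0.08·25.6) / (0.77 + 0.40 + 0.40 + 0.08)
  = 58.4780 / 1.6500 = 35.441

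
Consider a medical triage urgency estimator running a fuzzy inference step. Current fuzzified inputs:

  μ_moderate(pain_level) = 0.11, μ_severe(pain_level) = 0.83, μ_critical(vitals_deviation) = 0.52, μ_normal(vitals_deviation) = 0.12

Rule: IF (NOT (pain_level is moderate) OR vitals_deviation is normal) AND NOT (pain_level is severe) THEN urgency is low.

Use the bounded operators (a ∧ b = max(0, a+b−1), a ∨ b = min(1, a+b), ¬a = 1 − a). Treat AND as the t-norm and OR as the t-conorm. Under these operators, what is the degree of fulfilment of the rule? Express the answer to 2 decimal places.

0.17

firing strength: (¬moderate=1−0.11=0.89 OR normal=0.12) = 1.00; AND[max(0, a+b−1)] with ¬severe=1−0.83=0.17 → w = 0.17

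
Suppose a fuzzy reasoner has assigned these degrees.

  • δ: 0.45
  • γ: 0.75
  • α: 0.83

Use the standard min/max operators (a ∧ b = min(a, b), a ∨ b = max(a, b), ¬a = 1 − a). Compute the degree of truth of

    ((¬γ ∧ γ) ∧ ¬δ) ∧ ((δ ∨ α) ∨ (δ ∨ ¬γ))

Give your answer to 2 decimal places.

¬γ = 1 − 0.75 = 0.25
¬γ ∧ γ = min(a, b) on (0.25, 0.75) = 0.25
¬δ = 1 − 0.45 = 0.55
(¬γ ∧ γ) ∧ ¬δ = min(a, b) on (0.25, 0.55) = 0.25
δ ∨ α = max(a, b) on (0.45, 0.83) = 0.83
¬γ = 1 − 0.75 = 0.25
δ ∨ ¬γ = max(a, b) on (0.45, 0.25) = 0.45
(δ ∨ α) ∨ (δ ∨ ¬γ) = max(a, b) on (0.83, 0.45) = 0.83
((¬γ ∧ γ) ∧ ¬δ) ∧ ((δ ∨ α) ∨ (δ ∨ ¬γ)) = min(a, b) on (0.25, 0.83) = 0.25

0.25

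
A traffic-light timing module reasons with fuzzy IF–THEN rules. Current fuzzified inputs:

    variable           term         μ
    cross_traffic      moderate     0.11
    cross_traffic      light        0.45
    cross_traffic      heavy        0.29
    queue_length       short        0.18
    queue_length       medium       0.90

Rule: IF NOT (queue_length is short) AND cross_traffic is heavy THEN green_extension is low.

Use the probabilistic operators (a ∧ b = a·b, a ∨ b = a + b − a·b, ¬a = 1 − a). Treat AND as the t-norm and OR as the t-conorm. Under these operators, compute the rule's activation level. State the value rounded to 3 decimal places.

0.238

firing strength: ¬short=1−0.18=0.82, heavy=0.29; AND[a·b] → w = 0.2378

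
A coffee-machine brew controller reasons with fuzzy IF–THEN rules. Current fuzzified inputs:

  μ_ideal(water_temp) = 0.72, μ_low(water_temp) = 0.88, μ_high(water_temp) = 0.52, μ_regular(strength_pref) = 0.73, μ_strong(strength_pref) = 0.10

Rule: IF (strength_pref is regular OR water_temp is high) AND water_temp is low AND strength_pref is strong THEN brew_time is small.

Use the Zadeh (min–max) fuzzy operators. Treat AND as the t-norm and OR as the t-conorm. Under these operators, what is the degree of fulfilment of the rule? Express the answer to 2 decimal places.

0.10

firing strength: (regular=0.73 OR high=0.52) = 0.73; AND[min(a, b)] with low=0.88, strong=0.10 → w = 0.10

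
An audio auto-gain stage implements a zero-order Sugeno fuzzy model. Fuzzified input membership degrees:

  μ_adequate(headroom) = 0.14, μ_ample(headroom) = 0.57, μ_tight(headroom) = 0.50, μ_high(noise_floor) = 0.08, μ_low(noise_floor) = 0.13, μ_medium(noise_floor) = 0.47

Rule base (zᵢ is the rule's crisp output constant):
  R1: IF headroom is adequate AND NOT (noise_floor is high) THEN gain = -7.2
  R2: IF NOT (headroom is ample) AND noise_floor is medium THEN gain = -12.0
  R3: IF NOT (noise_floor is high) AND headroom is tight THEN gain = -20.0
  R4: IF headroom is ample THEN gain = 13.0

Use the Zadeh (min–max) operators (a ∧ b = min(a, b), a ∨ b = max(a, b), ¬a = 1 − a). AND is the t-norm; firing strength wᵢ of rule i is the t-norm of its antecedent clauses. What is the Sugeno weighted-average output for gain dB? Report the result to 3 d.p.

-5.340

R1 (z=-7.2): adequate=0.14, ¬high=1−0.08=0.92; AND[min(a, b)] → w = 0.14
R2 (z=-12.0): ¬ample=1−0.57=0.43, medium=0.47; AND[min(a, b)] → w = 0.43
R3 (z=-20.0): ¬high=1−0.08=0.92, tight=0.50; AND[min(a, b)] → w = 0.50
R4 (z=13.0): ample=0.57 → w = 0.57
Weighted average = (0.14·-7.2 + 0.43·-12.0 + 0.50·-20.0 + 0.57·13.0) / (0.14 + 0.43 + 0.50 + 0.57)
  = -8.7580 / 1.6400 = -5.340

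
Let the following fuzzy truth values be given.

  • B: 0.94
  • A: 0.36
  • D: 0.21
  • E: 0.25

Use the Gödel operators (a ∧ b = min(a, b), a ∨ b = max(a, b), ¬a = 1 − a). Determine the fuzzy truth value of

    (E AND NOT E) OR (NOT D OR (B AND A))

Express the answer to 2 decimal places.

0.79

NOT E = 1 − 0.25 = 0.75
E AND NOT E = min(a, b) on (0.25, 0.75) = 0.25
NOT D = 1 − 0.21 = 0.79
B AND A = min(a, b) on (0.94, 0.36) = 0.36
NOT D OR (B AND A) = max(a, b) on (0.79, 0.36) = 0.79
(E AND NOT E) OR (NOT D OR (B AND A)) = max(a, b) on (0.25, 0.79) = 0.79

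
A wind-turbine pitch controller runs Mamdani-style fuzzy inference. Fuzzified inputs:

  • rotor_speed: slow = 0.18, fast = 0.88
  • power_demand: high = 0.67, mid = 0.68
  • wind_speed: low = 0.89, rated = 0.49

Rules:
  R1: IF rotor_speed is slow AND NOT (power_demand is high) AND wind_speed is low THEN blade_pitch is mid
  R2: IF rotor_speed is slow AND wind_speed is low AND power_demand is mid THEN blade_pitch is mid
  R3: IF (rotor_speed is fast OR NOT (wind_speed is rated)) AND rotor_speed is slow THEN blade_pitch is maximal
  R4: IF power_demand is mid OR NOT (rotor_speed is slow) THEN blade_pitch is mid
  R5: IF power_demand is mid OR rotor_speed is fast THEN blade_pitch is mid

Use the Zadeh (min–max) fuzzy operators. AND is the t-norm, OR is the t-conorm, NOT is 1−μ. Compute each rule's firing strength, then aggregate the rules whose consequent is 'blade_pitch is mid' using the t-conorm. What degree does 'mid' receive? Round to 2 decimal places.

R1: slow=0.18, ¬high=1−0.67=0.33, low=0.89; AND[min(a, b)] → w = 0.18
R2: slow=0.18, low=0.89, mid=0.68; AND[min(a, b)] → w = 0.18
R3: (fast=0.88 OR ¬rated=1−0.49=0.51) = 0.88; AND[min(a, b)] with slow=0.18 → w = 0.18
R4: mid=0.68, ¬slow=1−0.18=0.82; OR[max(a, b)] → w = 0.82
R5: mid=0.68, fast=0.88; OR[max(a, b)] → w = 0.88
Rules with consequent 'mid': {R1, R2, R4, R5} → strengths 0.18, 0.18, 0.82, 0.88
Aggregate via t-conorm [max(a, b)]: 0.88

0.88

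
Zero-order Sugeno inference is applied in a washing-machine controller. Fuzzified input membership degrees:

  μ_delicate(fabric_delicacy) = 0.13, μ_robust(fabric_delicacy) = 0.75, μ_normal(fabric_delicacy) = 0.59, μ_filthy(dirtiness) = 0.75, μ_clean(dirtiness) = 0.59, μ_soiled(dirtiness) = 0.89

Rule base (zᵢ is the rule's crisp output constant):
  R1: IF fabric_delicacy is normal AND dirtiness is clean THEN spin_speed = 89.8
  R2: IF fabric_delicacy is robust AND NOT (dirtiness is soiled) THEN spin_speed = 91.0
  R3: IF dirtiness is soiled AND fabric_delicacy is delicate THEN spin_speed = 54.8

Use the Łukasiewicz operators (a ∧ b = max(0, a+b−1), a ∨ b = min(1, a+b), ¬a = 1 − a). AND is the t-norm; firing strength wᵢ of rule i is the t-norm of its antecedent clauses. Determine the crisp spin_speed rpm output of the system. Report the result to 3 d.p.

86.300

R1 (z=89.8): normal=0.59, clean=0.59; AND[max(0, a+b−1)] → w = 0.18
R2 (z=91.0): robust=0.75, ¬soiled=1−0.89=0.11; AND[max(0, a+b−1)] → w = 0.00
R3 (z=54.8): soiled=0.89, delicate=0.13; AND[max(0, a+b−1)] → w = 0.02
Weighted average = (0.18·89.8 + 0.00·91.0 + 0.02·54.8) / (0.18 + 0.00 + 0.02)
  = 17.2600 / 0.2000 = 86.300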